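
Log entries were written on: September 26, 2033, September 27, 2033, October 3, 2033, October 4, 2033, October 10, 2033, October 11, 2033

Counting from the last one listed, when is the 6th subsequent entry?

Gaps: 1, 6, 1, 6, 1 days — not constant, but cyclic with period 2.
The events fall on every Monday and Tuesday.
The following Monday is October 17, 2033.
Next Tuesday: October 18, 2033.
The following Monday is October 24, 2033.
Next Tuesday: October 25, 2033.
The following Monday is October 31, 2033.
Next Tuesday: November 1, 2033.

November 1, 2033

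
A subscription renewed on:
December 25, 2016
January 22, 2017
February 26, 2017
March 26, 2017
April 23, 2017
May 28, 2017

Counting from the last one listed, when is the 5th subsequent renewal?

Gaps: 28, 35, 28, 28, 35 days — a mix of 28 and 35. Every date is a Sunday.
Each is the 4th Sunday of its month.
June 2017 — 4th Sunday is June 25, 2017.
July 2017 — 4th Sunday is July 23, 2017.
4th Sunday of August 2017: August 27, 2017.
September 2017 — 4th Sunday is September 24, 2017.
October 2017 — 4th Sunday is October 22, 2017.

October 22, 2017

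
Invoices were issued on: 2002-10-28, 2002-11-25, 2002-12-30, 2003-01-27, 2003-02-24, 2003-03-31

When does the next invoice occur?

These are Mondays with 28, 35, 28, 28, 35-day gaps.
Each is the final Monday of its month — 2002-12-30 is past the 28th, so '4th Monday' doesn't fit.
April 2003 ends with Monday 2003-04-28.

2003-04-28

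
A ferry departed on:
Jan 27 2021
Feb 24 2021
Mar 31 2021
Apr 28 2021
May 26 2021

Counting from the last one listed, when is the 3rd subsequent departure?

All Wednesdays; the gaps (28, 35, 28, 28) vary with month length.
This is the last Wednesday of each month.
June 2021 ends with Wednesday Jun 30 2021.
July 2021 ends with Wednesday Jul 28 2021.
Last Wednesday of August 2021: Aug 25 2021.

Aug 25 2021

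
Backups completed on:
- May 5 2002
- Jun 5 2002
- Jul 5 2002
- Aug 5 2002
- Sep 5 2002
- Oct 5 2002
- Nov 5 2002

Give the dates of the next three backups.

Dec 5 2002, Jan 5 2003, Feb 5 2003

Each date is the 5th; the gaps (31, 30, 31, 31, 30, 31) track the month lengths.
The rule is the 5th of each month.
Next: December 2002 → Dec 5 2002.
Next: January 2003 → Jan 5 2003.
Next: February 2003 → Feb 5 2003.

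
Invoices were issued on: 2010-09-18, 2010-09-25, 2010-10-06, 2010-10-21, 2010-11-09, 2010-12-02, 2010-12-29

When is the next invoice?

2011-01-29

The spacing grows by 4 each time: 7, 11, 15, 19, 23, 27 days.
Next gap: 31 days. 2010-12-29 + 31 days = 2011-01-29.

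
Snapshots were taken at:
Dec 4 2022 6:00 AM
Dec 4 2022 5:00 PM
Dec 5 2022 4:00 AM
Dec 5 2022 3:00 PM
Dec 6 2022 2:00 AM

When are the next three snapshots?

Dec 6 2022 1:00 PM, Dec 7 2022 12:00 AM, Dec 7 2022 11:00 AM

Gaps: 11, 11, 11, 11 hours — each event is 11 hours after the previous one.
Dec 6 2022 2:00 AM + 11 h = Dec 6 2022 1:00 PM.
Dec 6 2022 1:00 PM + 11 h = Dec 7 2022 12:00 AM.
Dec 7 2022 12:00 AM + 11 h = Dec 7 2022 11:00 AM.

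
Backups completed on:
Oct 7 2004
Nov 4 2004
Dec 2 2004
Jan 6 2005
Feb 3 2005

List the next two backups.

These are Thursdays at 28- or 35-day spacing (28, 28, 35, 28).
The pattern: 1st Thursday of the month.
March 2005 — 1st Thursday is Mar 3 2005.
1st Thursday of April 2005: Apr 7 2005.

Mar 3 2005, Apr 7 2005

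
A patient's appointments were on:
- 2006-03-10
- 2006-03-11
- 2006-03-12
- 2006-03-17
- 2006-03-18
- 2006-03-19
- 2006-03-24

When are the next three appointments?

2006-03-25, 2006-03-26, 2006-03-31

Gaps: 1, 1, 5, 1, 1, 5 days — not constant, but cyclic with period 3.
The events fall on every Friday, Saturday and Sunday.
Next Saturday: 2006-03-25.
The following Sunday is 2006-03-26.
The following Friday is 2006-03-31.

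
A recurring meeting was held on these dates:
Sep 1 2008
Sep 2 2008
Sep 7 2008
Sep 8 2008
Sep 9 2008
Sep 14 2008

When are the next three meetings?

The gap pattern 1, 5, 1, 1, 5 repeats every 3 events.
These are the Mondays, Tuesdays and Sundays of each week.
The following Monday is Sep 15 2008.
The following Tuesday is Sep 16 2008.
Next Sunday: Sep 21 2008.

Sep 15 2008, Sep 16 2008, Sep 21 2008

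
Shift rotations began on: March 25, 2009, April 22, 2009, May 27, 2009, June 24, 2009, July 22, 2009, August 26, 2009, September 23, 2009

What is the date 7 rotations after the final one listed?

April 28, 2010

Gaps: 28, 35, 28, 28, 35, 28 days — a mix of 28 and 35. Every date is a Wednesday.
Each is the 4th Wednesday of its month.
4th Wednesday of October 2009: October 28, 2009.
4th Wednesday of November 2009: November 25, 2009.
December 2009 — 4th Wednesday is December 23, 2009.
4th Wednesday of January 2010: January 27, 2010.
February 2010 — 4th Wednesday is February 24, 2010.
March 2010 — 4th Wednesday is March 24, 2010.
April 2010 — 4th Wednesday is April 28, 2010.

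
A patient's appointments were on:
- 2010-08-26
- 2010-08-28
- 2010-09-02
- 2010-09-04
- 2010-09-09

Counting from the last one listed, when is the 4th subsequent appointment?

2010-09-23

Gaps: 2, 5, 2, 5 days — not constant, but cyclic with period 2.
The events fall on every Thursday and Saturday.
Next Saturday: 2010-09-11.
The following Thursday is 2010-09-16.
Next Saturday: 2010-09-18.
Next Thursday: 2010-09-23.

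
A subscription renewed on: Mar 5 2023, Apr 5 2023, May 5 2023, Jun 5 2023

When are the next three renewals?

Jul 5 2023, Aug 5 2023, Sep 5 2023

Each date is the 5th; the gaps (31, 30, 31) track the month lengths.
The rule is the 5th of each month.
Next: July 2023 → Jul 5 2023.
Next: August 2023 → Aug 5 2023.
September 2023: Sep 5 2023.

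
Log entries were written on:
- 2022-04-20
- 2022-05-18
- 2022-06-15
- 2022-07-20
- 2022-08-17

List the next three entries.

2022-09-21, 2022-10-19, 2022-11-16

Gaps: 28, 28, 35, 28 days — a mix of 28 and 35. Every date is a Wednesday.
Each is the 3rd Wednesday of its month.
3rd Wednesday of September 2022: 2022-09-21.
3rd Wednesday of October 2022: 2022-10-19.
3rd Wednesday of November 2022: 2022-11-16.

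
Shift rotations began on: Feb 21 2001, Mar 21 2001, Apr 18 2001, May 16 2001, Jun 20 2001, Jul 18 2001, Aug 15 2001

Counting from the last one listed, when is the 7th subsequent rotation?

These are Wednesdays at 28- or 35-day spacing (28, 28, 28, 35, 28, 28).
The pattern: 3rd Wednesday of the month.
3rd Wednesday of September 2001: Sep 19 2001.
3rd Wednesday of October 2001: Oct 17 2001.
3rd Wednesday of November 2001: Nov 21 2001.
December 2001 — 3rd Wednesday is Dec 19 2001.
3rd Wednesday of January 2002: Jan 16 2002.
February 2002 — 3rd Wednesday is Feb 20 2002.
3rd Wednesday of March 2002: Mar 20 2002.

Mar 20 2002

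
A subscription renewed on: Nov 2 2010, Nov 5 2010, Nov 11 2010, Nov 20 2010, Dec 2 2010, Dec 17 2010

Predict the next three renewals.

Gaps: 3, 6, 9, 12, 15 days — each gap is 3 larger than the previous one.
Next gap: 18 days. Dec 17 2010 + 18 days = Jan 4 2011.
Next gap: 21 days. Jan 4 2011 + 21 days = Jan 25 2011.
Next gap: 24 days. Jan 25 2011 + 24 days = Feb 18 2011.

Jan 4 2011, Jan 25 2011, Feb 18 2011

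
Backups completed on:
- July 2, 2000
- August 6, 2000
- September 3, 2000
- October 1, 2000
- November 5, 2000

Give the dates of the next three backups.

December 3, 2000; January 7, 2001; February 4, 2001

These are Sundays at 28- or 35-day spacing (35, 28, 28, 35).
The pattern: 1st Sunday of the month.
1st Sunday of December 2000: December 3, 2000.
1st Sunday of January 2001: January 7, 2001.
1st Sunday of February 2001: February 4, 2001.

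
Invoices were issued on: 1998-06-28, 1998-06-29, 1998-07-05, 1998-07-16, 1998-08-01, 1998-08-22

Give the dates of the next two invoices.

Intervals are 1, 6, 11, 16, 21 days — an arithmetic progression with common difference 5.
Next gap: 26 days. 1998-08-22 + 26 days = 1998-09-17.
Next gap: 31 days. 1998-09-17 + 31 days = 1998-10-18.

1998-09-17, 1998-10-18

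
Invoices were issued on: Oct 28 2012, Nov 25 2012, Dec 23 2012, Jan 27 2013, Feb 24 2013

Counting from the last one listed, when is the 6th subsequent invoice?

Aug 25 2013

Gaps: 28, 28, 35, 28 days — a mix of 28 and 35. Every date is a Sunday.
Each is the 4th Sunday of its month.
4th Sunday of March 2013: Mar 24 2013.
April 2013 — 4th Sunday is Apr 28 2013.
May 2013 — 4th Sunday is May 26 2013.
June 2013 — 4th Sunday is Jun 23 2013.
4th Sunday of July 2013: Jul 28 2013.
4th Sunday of August 2013: Aug 25 2013.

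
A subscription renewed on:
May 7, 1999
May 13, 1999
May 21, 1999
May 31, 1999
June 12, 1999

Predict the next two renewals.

June 26, 1999; July 12, 1999

Intervals are 6, 8, 10, 12 days — an arithmetic progression with common difference 2.
Next gap: 14 days. June 12, 1999 + 14 days = June 26, 1999.
Next gap: 16 days. June 26, 1999 + 16 days = July 12, 1999.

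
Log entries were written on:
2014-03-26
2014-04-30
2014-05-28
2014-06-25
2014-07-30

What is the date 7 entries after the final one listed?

2015-02-25

These are Wednesdays with 35, 28, 28, 35-day gaps.
Each is the final Wednesday of its month — 2014-04-30 is past the 28th, so '4th Wednesday' doesn't fit.
August 2014 ends with Wednesday 2014-08-27.
Last Wednesday of September 2014: 2014-09-24.
Last Wednesday of October 2014: 2014-10-29.
November 2014 ends with Wednesday 2014-11-26.
December 2014 ends with Wednesday 2014-12-31.
Last Wednesday of January 2015: 2015-01-28.
Last Wednesday of February 2015: 2015-02-25.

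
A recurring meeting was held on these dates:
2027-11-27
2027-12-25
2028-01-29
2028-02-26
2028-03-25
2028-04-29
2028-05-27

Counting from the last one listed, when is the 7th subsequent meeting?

Every date is a Saturday; gaps 28, 35, 28, 28, 35, 28 days.
Each is the last Saturday of its month (at least one falls on the 29th or later, ruling out '4th Saturday').
June 2028 ends with Saturday 2028-06-24.
Last Saturday of July 2028: 2028-07-29.
August 2028 ends with Saturday 2028-08-26.
Last Saturday of September 2028: 2028-09-30.
October 2028 ends with Saturday 2028-10-28.
November 2028 ends with Saturday 2028-11-25.
Last Saturday of December 2028: 2028-12-30.

2028-12-30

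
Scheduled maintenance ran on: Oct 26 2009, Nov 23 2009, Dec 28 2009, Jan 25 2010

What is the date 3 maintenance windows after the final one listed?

These are Mondays at 28- or 35-day spacing (28, 35, 28).
The pattern: 4th Monday of the month.
February 2010 — 4th Monday is Feb 22 2010.
4th Monday of March 2010: Mar 22 2010.
4th Monday of April 2010: Apr 26 2010.

Apr 26 2010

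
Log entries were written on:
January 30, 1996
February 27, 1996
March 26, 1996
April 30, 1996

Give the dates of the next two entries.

Every date is a Tuesday; gaps 28, 28, 35 days.
Each is the last Tuesday of its month (at least one falls on the 29th or later, ruling out '4th Tuesday').
Last Tuesday of May 1996: May 28, 1996.
Last Tuesday of June 1996: June 25, 1996.

May 28, 1996; June 25, 1996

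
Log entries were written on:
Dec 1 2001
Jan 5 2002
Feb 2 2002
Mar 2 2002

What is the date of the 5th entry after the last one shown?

All dates are Saturdays, 35, 28, 28 days apart.
Specifically, the 1st Saturday of each month.
April 2002 — 1st Saturday is Apr 6 2002.
1st Saturday of May 2002: May 4 2002.
June 2002 — 1st Saturday is Jun 1 2002.
July 2002 — 1st Saturday is Jul 6 2002.
August 2002 — 1st Saturday is Aug 3 2002.

Aug 3 2002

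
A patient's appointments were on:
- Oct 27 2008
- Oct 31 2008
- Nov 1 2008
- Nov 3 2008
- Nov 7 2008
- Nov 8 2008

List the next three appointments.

The gap pattern 4, 1, 2, 4, 1 repeats every 3 events.
These are the Mondays, Fridays and Saturdays of each week.
The following Monday is Nov 10 2008.
The following Friday is Nov 14 2008.
The following Saturday is Nov 15 2008.

Nov 10 2008, Nov 14 2008, Nov 15 2008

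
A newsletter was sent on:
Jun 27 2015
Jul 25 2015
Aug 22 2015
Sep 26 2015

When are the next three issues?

Oct 24 2015, Nov 28 2015, Dec 26 2015

All dates are Saturdays, 28, 28, 35 days apart.
Specifically, the 4th Saturday of each month.
October 2015 — 4th Saturday is Oct 24 2015.
November 2015 — 4th Saturday is Nov 28 2015.
December 2015 — 4th Saturday is Dec 26 2015.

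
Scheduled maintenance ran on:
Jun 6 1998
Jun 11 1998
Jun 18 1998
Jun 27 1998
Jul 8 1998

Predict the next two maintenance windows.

The spacing grows by 2 each time: 5, 7, 9, 11 days.
Next gap: 13 days. Jul 8 1998 + 13 days = Jul 21 1998.
Next gap: 15 days. Jul 21 1998 + 15 days = Aug 5 1998.

Jul 21 1998, Aug 5 1998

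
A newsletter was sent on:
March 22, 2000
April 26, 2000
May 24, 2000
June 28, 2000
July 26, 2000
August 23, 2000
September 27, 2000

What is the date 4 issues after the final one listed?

These are Wednesdays at 28- or 35-day spacing (35, 28, 35, 28, 28, 35).
The pattern: 4th Wednesday of the month.
October 2000 — 4th Wednesday is October 25, 2000.
November 2000 — 4th Wednesday is November 22, 2000.
4th Wednesday of December 2000: December 27, 2000.
4th Wednesday of January 2001: January 24, 2001.

January 24, 2001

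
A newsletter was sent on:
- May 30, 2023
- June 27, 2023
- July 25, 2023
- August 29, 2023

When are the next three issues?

All Tuesdays; the gaps (28, 28, 35) vary with month length.
This is the last Tuesday of each month.
September 2023 ends with Tuesday September 26, 2023.
October 2023 ends with Tuesday October 31, 2023.
November 2023 ends with Tuesday November 28, 2023.

September 26, 2023; October 31, 2023; November 28, 2023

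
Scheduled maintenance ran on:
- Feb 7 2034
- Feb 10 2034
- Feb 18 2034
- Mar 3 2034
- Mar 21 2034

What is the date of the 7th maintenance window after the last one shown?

The spacing grows by 5 each time: 3, 8, 13, 18 days.
Next gap: 23 days. Mar 21 2034 + 23 days = Apr 13 2034.
Next gap: 28 days. Apr 13 2034 + 28 days = May 11 2034.
Next gap: 33 days. May 11 2034 + 33 days = Jun 13 2034.
Next gap: 38 days. Jun 13 2034 + 38 days = Jul 21 2034.
Next gap: 43 days. Jul 21 2034 + 43 days = Sep 2 2034.
Next gap: 48 days. Sep 2 2034 + 48 days = Oct 20 2034.
Next gap: 53 days. Oct 20 2034 + 53 days = Dec 12 2034.

Dec 12 2034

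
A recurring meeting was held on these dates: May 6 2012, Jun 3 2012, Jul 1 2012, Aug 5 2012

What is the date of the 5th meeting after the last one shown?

Jan 6 2013

Gaps: 28, 28, 35 days — a mix of 28 and 35. Every date is a Sunday.
Each is the 1st Sunday of its month.
1st Sunday of September 2012: Sep 2 2012.
1st Sunday of October 2012: Oct 7 2012.
1st Sunday of November 2012: Nov 4 2012.
1st Sunday of December 2012: Dec 2 2012.
1st Sunday of January 2013: Jan 6 2013.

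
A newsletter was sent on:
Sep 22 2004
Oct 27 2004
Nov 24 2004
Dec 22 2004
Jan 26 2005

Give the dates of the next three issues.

Gaps: 35, 28, 28, 35 days — a mix of 28 and 35. Every date is a Wednesday.
Each is the 4th Wednesday of its month.
4th Wednesday of February 2005: Feb 23 2005.
March 2005 — 4th Wednesday is Mar 23 2005.
4th Wednesday of April 2005: Apr 27 2005.

Feb 23 2005, Mar 23 2005, Apr 27 2005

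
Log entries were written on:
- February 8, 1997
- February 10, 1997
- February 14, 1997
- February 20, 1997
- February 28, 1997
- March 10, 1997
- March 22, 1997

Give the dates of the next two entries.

Gaps: 2, 4, 6, 8, 10, 12 days — each gap is 2 larger than the previous one.
Next gap: 14 days. March 22, 1997 + 14 days = April 5, 1997.
Next gap: 16 days. April 5, 1997 + 16 days = April 21, 1997.

April 5, 1997; April 21, 1997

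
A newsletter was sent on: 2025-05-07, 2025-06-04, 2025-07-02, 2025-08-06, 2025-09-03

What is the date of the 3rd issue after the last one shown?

2025-12-03

Gaps: 28, 28, 35, 28 days — a mix of 28 and 35. Every date is a Wednesday.
Each is the 1st Wednesday of its month.
1st Wednesday of October 2025: 2025-10-01.
1st Wednesday of November 2025: 2025-11-05.
1st Wednesday of December 2025: 2025-12-03.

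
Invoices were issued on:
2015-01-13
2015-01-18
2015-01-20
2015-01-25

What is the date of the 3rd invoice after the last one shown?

Every event lands on a Tuesday or Sunday (gaps cycle 5, 2, 5).
So the schedule is: every Tuesday and Sunday.
The following Tuesday is 2015-01-27.
The following Sunday is 2015-02-01.
The following Tuesday is 2015-02-03.

2015-02-03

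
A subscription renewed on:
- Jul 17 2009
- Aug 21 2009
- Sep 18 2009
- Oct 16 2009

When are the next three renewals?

Nov 20 2009, Dec 18 2009, Jan 15 2010

Gaps: 35, 28, 28 days — a mix of 28 and 35. Every date is a Friday.
Each is the 3rd Friday of its month.
3rd Friday of November 2009: Nov 20 2009.
December 2009 — 3rd Friday is Dec 18 2009.
3rd Friday of January 2010: Jan 15 2010.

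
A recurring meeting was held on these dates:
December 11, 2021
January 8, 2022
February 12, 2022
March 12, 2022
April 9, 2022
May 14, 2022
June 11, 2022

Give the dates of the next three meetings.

July 9, 2022; August 13, 2022; September 10, 2022

All dates are Saturdays, 28, 35, 28, 28, 35, 28 days apart.
Specifically, the 2nd Saturday of each month.
2nd Saturday of July 2022: July 9, 2022.
August 2022 — 2nd Saturday is August 13, 2022.
2nd Saturday of September 2022: September 10, 2022.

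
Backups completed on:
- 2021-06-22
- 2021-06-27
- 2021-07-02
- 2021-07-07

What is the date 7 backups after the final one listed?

2021-08-11

The spacing is 5, 5, 5 days — always 5 days.
2021-07-07 + 5 days = 2021-07-12.
2021-07-12 + 5 days = 2021-07-17.
2021-07-17 + 5 days = 2021-07-22.
2021-07-22 + 5 days = 2021-07-27.
2021-07-27 + 5 days = 2021-08-01.
2021-08-01 + 5 days = 2021-08-06.
2021-08-06 + 5 days = 2021-08-11.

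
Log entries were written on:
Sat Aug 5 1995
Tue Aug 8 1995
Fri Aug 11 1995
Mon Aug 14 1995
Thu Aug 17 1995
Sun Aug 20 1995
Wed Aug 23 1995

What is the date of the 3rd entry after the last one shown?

Fri Sep 1 1995

Every event comes 3 days after the last (3, 3, 3, 3, 3, 3).
Wed Aug 23 1995 + 3 days = Sat Aug 26 1995.
Sat Aug 26 1995 + 3 days = Tue Aug 29 1995.
Tue Aug 29 1995 + 3 days = Fri Sep 1 1995.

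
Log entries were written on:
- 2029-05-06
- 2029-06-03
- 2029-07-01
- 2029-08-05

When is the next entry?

2029-09-02

All dates are Sundays, 28, 28, 35 days apart.
Specifically, the 1st Sunday of each month.
1st Sunday of September 2029: 2029-09-02.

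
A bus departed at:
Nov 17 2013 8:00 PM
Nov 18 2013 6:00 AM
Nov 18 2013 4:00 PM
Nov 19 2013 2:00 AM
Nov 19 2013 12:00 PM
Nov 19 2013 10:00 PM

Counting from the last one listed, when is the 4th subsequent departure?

Nov 21 2013 2:00 PM

Spacing: 10, 10, 10, 10, 10 h — constant 10 h.
Nov 19 2013 10:00 PM + 10 h = Nov 20 2013 8:00 AM.
Nov 20 2013 8:00 AM + 10 h = Nov 20 2013 6:00 PM.
Nov 20 2013 6:00 PM + 10 h = Nov 21 2013 4:00 AM.
Nov 21 2013 4:00 AM + 10 h = Nov 21 2013 2:00 PM.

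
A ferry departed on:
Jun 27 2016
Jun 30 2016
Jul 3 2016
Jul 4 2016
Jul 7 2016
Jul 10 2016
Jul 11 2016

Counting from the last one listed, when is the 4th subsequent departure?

Jul 21 2016

Gaps: 3, 3, 1, 3, 3, 1 days — not constant, but cyclic with period 3.
The events fall on every Monday, Thursday and Sunday.
The following Thursday is Jul 14 2016.
Next Sunday: Jul 17 2016.
The following Monday is Jul 18 2016.
The following Thursday is Jul 21 2016.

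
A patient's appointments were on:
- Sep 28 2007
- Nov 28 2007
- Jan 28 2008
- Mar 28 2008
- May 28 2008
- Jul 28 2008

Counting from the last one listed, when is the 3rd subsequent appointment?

The day-of-month is always 28 (61, 61, 60, 61, 61 days between events).
So this recurs on the 28th of every 2 months.
September 2008: Sep 28 2008.
November 2008: Nov 28 2008.
Next: January 2009 → Jan 28 2009.

Jan 28 2009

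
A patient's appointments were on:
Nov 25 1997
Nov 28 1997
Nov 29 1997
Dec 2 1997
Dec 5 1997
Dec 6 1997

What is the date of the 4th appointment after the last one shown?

Dec 16 1997

The gap pattern 3, 1, 3, 3, 1 repeats every 3 events.
These are the Tuesdays, Fridays and Saturdays of each week.
Next Tuesday: Dec 9 1997.
The following Friday is Dec 12 1997.
Next Saturday: Dec 13 1997.
The following Tuesday is Dec 16 1997.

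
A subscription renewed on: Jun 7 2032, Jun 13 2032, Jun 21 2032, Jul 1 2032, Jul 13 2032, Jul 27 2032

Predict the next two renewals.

Aug 12 2032, Aug 30 2032

Intervals are 6, 8, 10, 12, 14 days — an arithmetic progression with common difference 2.
Next gap: 16 days. Jul 27 2032 + 16 days = Aug 12 2032.
Next gap: 18 days. Aug 12 2032 + 18 days = Aug 30 2032.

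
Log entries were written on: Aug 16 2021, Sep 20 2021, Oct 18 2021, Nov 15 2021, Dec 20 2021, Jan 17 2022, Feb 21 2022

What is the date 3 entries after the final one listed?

All dates are Mondays, 35, 28, 28, 35, 28, 35 days apart.
Specifically, the 3rd Monday of each month.
March 2022 — 3rd Monday is Mar 21 2022.
3rd Monday of April 2022: Apr 18 2022.
3rd Monday of May 2022: May 16 2022.

May 16 2022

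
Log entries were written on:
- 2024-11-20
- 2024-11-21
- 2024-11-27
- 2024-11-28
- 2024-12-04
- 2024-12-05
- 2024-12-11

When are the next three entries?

2024-12-12, 2024-12-18, 2024-12-19

Every event lands on a Wednesday or Thursday (gaps cycle 1, 6, 1, 6, 1, 6).
So the schedule is: every Wednesday and Thursday.
The following Thursday is 2024-12-12.
The following Wednesday is 2024-12-18.
Next Thursday: 2024-12-19.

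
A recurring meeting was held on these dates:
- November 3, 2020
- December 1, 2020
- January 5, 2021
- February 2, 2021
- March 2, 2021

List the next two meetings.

Gaps: 28, 35, 28, 28 days — a mix of 28 and 35. Every date is a Tuesday.
Each is the 1st Tuesday of its month.
1st Tuesday of April 2021: April 6, 2021.
May 2021 — 1st Tuesday is May 4, 2021.

April 6, 2021; May 4, 2021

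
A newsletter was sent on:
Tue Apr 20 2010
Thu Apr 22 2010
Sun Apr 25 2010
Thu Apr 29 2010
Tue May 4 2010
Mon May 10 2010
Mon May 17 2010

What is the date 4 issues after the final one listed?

Gaps: 2, 3, 4, 5, 6, 7 days — each gap is 1 larger than the previous one.
Next gap: 8 days. Mon May 17 2010 + 8 days = Tue May 25 2010.
Next gap: 9 days. Tue May 25 2010 + 9 days = Thu Jun 3 2010.
Next gap: 10 days. Thu Jun 3 2010 + 10 days = Sun Jun 13 2010.
Next gap: 11 days. Sun Jun 13 2010 + 11 days = Thu Jun 24 2010.

Thu Jun 24 2010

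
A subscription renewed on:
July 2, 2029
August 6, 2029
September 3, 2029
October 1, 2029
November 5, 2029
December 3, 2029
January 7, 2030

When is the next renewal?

All dates are Mondays, 35, 28, 28, 35, 28, 35 days apart.
Specifically, the 1st Monday of each month.
February 2030 — 1st Monday is February 4, 2030.

February 4, 2030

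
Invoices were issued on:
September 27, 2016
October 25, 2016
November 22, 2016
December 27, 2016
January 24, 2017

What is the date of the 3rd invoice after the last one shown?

April 25, 2017

These are Tuesdays at 28- or 35-day spacing (28, 28, 35, 28).
The pattern: 4th Tuesday of the month.
4th Tuesday of February 2017: February 28, 2017.
4th Tuesday of March 2017: March 28, 2017.
April 2017 — 4th Tuesday is April 25, 2017.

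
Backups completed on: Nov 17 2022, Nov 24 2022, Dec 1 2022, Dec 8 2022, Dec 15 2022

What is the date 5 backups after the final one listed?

Jan 19 2023

Gaps between consecutive events: 7, 7, 7, 7 days — a constant 7-day interval.
Dec 15 2022 + 7 days = Dec 22 2022.
Dec 22 2022 + 7 days = Dec 29 2022.
Dec 29 2022 + 7 days = Jan 5 2023.
Jan 5 2023 + 7 days = Jan 12 2023.
Jan 12 2023 + 7 days = Jan 19 2023.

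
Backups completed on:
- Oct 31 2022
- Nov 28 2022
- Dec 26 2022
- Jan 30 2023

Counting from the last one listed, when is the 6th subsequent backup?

Jul 31 2023

All Mondays; the gaps (28, 28, 35) vary with month length.
This is the last Monday of each month.
February 2023 ends with Monday Feb 27 2023.
March 2023 ends with Monday Mar 27 2023.
April 2023 ends with Monday Apr 24 2023.
May 2023 ends with Monday May 29 2023.
June 2023 ends with Monday Jun 26 2023.
July 2023 ends with Monday Jul 31 2023.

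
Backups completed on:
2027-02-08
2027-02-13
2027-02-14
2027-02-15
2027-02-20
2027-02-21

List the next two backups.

The gap pattern 5, 1, 1, 5, 1 repeats every 3 events.
These are the Mondays, Saturdays and Sundays of each week.
Next Monday: 2027-02-22.
The following Saturday is 2027-02-27.

2027-02-22, 2027-02-27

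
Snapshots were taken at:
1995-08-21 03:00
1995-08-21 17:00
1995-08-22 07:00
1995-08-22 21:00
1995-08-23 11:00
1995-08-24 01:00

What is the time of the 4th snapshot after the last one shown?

The interval is a steady 14 hours (14, 14, 14, 14, 14).
1995-08-24 01:00 + 14 h = 1995-08-24 15:00.
1995-08-24 15:00 + 14 h = 1995-08-25 05:00.
1995-08-25 05:00 + 14 h = 1995-08-25 19:00.
1995-08-25 19:00 + 14 h = 1995-08-26 09:00.

1995-08-26 09:00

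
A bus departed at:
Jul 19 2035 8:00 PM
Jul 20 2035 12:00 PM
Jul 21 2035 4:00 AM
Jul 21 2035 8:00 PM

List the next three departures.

Spacing: 16, 16, 16 h — constant 16 h.
Jul 21 2035 8:00 PM + 16 h = Jul 22 2035 12:00 PM.
Jul 22 2035 12:00 PM + 16 h = Jul 23 2035 4:00 AM.
Jul 23 2035 4:00 AM + 16 h = Jul 23 2035 8:00 PM.

Jul 22 2035 12:00 PM, Jul 23 2035 4:00 AM, Jul 23 2035 8:00 PM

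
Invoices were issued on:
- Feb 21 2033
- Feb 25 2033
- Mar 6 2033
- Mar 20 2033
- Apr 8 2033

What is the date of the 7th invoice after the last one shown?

The spacing grows by 5 each time: 4, 9, 14, 19 days.
Next gap: 24 days. Apr 8 2033 + 24 days = May 2 2033.
Next gap: 29 days. May 2 2033 + 29 days = May 31 2033.
Next gap: 34 days. May 31 2033 + 34 days = Jul 4 2033.
Next gap: 39 days. Jul 4 2033 + 39 days = Aug 12 2033.
Next gap: 44 days. Aug 12 2033 + 44 days = Sep 25 2033.
Next gap: 49 days. Sep 25 2033 + 49 days = Nov 13 2033.
Next gap: 54 days. Nov 13 2033 + 54 days = Jan 6 2034.

Jan 6 2034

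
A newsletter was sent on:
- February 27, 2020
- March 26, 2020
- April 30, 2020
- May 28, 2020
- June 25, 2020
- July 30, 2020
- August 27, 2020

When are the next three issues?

These are Thursdays with 28, 35, 28, 28, 35, 28-day gaps.
Each is the final Thursday of its month — April 30, 2020 is past the 28th, so '4th Thursday' doesn't fit.
Last Thursday of September 2020: September 24, 2020.
October 2020 ends with Thursday October 29, 2020.
Last Thursday of November 2020: November 26, 2020.

September 24, 2020; October 29, 2020; November 26, 2020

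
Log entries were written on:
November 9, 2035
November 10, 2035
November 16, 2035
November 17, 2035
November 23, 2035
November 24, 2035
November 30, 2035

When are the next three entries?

December 1, 2035; December 7, 2035; December 8, 2035

Every event lands on a Friday or Saturday (gaps cycle 1, 6, 1, 6, 1, 6).
So the schedule is: every Friday and Saturday.
Next Saturday: December 1, 2035.
The following Friday is December 7, 2035.
Next Saturday: December 8, 2035.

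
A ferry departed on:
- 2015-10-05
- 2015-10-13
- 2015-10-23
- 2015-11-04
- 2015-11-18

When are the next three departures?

2015-12-04, 2015-12-22, 2016-01-11

Intervals are 8, 10, 12, 14 days — an arithmetic progression with common difference 2.
Next gap: 16 days. 2015-11-18 + 16 days = 2015-12-04.
Next gap: 18 days. 2015-12-04 + 18 days = 2015-12-22.
Next gap: 20 days. 2015-12-22 + 20 days = 2016-01-11.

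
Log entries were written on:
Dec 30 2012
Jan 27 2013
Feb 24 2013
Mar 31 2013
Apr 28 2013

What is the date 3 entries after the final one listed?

Jul 28 2013

These are Sundays with 28, 28, 35, 28-day gaps.
Each is the final Sunday of its month — Dec 30 2012 is past the 28th, so '4th Sunday' doesn't fit.
May 2013 ends with Sunday May 26 2013.
June 2013 ends with Sunday Jun 30 2013.
Last Sunday of July 2013: Jul 28 2013.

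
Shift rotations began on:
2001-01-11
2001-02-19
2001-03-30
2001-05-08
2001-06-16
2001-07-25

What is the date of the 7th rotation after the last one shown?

2002-04-24

The spacing is 39, 39, 39, 39, 39 days — always 39 days.
2001-07-25 + 39 days = 2001-09-02.
2001-09-02 + 39 days = 2001-10-11.
2001-10-11 + 39 days = 2001-11-19.
2001-11-19 + 39 days = 2001-12-28.
2001-12-28 + 39 days = 2002-02-05.
2002-02-05 + 39 days = 2002-03-16.
2002-03-16 + 39 days = 2002-04-24.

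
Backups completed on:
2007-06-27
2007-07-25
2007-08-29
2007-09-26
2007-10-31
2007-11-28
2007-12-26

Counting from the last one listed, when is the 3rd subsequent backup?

2008-03-26

These are Wednesdays with 28, 35, 28, 35, 28, 28-day gaps.
Each is the final Wednesday of its month — 2007-08-29 is past the 28th, so '4th Wednesday' doesn't fit.
Last Wednesday of January 2008: 2008-01-30.
February 2008 ends with Wednesday 2008-02-27.
Last Wednesday of March 2008: 2008-03-26.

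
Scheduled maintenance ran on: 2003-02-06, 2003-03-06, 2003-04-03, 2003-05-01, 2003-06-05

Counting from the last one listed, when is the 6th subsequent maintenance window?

These are Thursdays at 28- or 35-day spacing (28, 28, 28, 35).
The pattern: 1st Thursday of the month.
1st Thursday of July 2003: 2003-07-03.
August 2003 — 1st Thursday is 2003-08-07.
1st Thursday of September 2003: 2003-09-04.
October 2003 — 1st Thursday is 2003-10-02.
November 2003 — 1st Thursday is 2003-11-06.
1st Thursday of December 2003: 2003-12-04.

2003-12-04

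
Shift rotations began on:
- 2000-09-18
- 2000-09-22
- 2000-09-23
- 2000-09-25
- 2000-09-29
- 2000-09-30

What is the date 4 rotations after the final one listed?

Every event lands on a Monday or Friday or Saturday (gaps cycle 4, 1, 2, 4, 1).
So the schedule is: every Monday, Friday and Saturday.
The following Monday is 2000-10-02.
Next Friday: 2000-10-06.
Next Saturday: 2000-10-07.
The following Monday is 2000-10-09.

2000-10-09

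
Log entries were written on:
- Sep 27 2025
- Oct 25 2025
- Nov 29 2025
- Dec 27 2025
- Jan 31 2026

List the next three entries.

Every date is a Saturday; gaps 28, 35, 28, 35 days.
Each is the last Saturday of its month (at least one falls on the 29th or later, ruling out '4th Saturday').
Last Saturday of February 2026: Feb 28 2026.
Last Saturday of March 2026: Mar 28 2026.
April 2026 ends with Saturday Apr 25 2026.

Feb 28 2026, Mar 28 2026, Apr 25 2026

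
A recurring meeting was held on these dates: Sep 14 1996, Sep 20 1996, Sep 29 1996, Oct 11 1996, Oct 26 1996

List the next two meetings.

Nov 13 1996, Dec 4 1996

Gaps: 6, 9, 12, 15 days — each gap is 3 larger than the previous one.
Next gap: 18 days. Oct 26 1996 + 18 days = Nov 13 1996.
Next gap: 21 days. Nov 13 1996 + 21 days = Dec 4 1996.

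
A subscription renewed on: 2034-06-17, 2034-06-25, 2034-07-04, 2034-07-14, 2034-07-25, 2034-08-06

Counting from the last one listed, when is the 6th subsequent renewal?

2034-11-07

Intervals are 8, 9, 10, 11, 12 days — an arithmetic progression with common difference 1.
Next gap: 13 days. 2034-08-06 + 13 days = 2034-08-19.
Next gap: 14 days. 2034-08-19 + 14 days = 2034-09-02.
Next gap: 15 days. 2034-09-02 + 15 days = 2034-09-17.
Next gap: 16 days. 2034-09-17 + 16 days = 2034-10-03.
Next gap: 17 days. 2034-10-03 + 17 days = 2034-10-20.
Next gap: 18 days. 2034-10-20 + 18 days = 2034-11-07.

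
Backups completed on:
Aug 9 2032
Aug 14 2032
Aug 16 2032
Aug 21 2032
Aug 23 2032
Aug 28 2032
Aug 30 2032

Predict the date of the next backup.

Gaps: 5, 2, 5, 2, 5, 2 days — not constant, but cyclic with period 2.
The events fall on every Monday and Saturday.
The following Saturday is Sep 4 2032.

Sep 4 2032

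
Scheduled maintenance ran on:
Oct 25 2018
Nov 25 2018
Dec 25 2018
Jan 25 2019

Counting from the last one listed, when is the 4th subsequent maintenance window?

The day-of-month is always 25 (31, 30, 31 days between events).
So this recurs on the 25th of each month.
February 2019: Feb 25 2019.
Next: March 2019 → Mar 25 2019.
Next: April 2019 → Apr 25 2019.
Next: May 2019 → May 25 2019.

May 25 2019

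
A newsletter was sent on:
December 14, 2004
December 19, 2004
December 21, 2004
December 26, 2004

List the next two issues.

Gaps: 5, 2, 5 days — not constant, but cyclic with period 2.
The events fall on every Tuesday and Sunday.
The following Tuesday is December 28, 2004.
Next Sunday: January 2, 2005.

December 28, 2004; January 2, 2005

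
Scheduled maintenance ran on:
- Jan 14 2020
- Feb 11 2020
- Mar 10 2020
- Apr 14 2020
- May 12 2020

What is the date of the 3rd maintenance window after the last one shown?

Aug 11 2020

Gaps: 28, 28, 35, 28 days — a mix of 28 and 35. Every date is a Tuesday.
Each is the 2nd Tuesday of its month.
2nd Tuesday of June 2020: Jun 9 2020.
2nd Tuesday of July 2020: Jul 14 2020.
August 2020 — 2nd Tuesday is Aug 11 2020.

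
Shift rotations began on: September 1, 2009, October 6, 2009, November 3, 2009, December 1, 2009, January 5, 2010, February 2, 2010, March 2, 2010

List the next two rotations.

Gaps: 35, 28, 28, 35, 28, 28 days — a mix of 28 and 35. Every date is a Tuesday.
Each is the 1st Tuesday of its month.
1st Tuesday of April 2010: April 6, 2010.
May 2010 — 1st Tuesday is May 4, 2010.

April 6, 2010; May 4, 2010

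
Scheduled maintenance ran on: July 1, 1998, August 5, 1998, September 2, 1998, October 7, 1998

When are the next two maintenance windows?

All dates are Wednesdays, 35, 28, 35 days apart.
Specifically, the 1st Wednesday of each month.
November 1998 — 1st Wednesday is November 4, 1998.
December 1998 — 1st Wednesday is December 2, 1998.

November 4, 1998; December 2, 1998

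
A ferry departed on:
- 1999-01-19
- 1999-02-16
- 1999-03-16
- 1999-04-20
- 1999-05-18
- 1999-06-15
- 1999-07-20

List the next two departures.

1999-08-17, 1999-09-21

All dates are Tuesdays, 28, 28, 35, 28, 28, 35 days apart.
Specifically, the 3rd Tuesday of each month.
3rd Tuesday of August 1999: 1999-08-17.
September 1999 — 3rd Tuesday is 1999-09-21.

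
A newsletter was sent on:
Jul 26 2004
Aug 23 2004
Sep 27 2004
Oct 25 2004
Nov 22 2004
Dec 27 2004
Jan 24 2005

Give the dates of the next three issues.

These are Mondays at 28- or 35-day spacing (28, 35, 28, 28, 35, 28).
The pattern: 4th Monday of the month.
4th Monday of February 2005: Feb 28 2005.
4th Monday of March 2005: Mar 28 2005.
4th Monday of April 2005: Apr 25 2005.

Feb 28 2005, Mar 28 2005, Apr 25 2005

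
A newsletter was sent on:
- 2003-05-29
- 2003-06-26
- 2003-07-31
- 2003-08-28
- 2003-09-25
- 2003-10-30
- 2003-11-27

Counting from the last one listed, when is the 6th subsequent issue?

These are Thursdays with 28, 35, 28, 28, 35, 28-day gaps.
Each is the final Thursday of its month — 2003-05-29 is past the 28th, so '4th Thursday' doesn't fit.
Last Thursday of December 2003: 2003-12-25.
Last Thursday of January 2004: 2004-01-29.
February 2004 ends with Thursday 2004-02-26.
Last Thursday of March 2004: 2004-03-25.
Last Thursday of April 2004: 2004-04-29.
Last Thursday of May 2004: 2004-05-27.

2004-05-27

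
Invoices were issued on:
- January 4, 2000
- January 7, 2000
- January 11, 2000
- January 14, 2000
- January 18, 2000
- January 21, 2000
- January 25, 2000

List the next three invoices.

Gaps: 3, 4, 3, 4, 3, 4 days — not constant, but cyclic with period 2.
The events fall on every Tuesday and Friday.
Next Friday: January 28, 2000.
Next Tuesday: February 1, 2000.
Next Friday: February 4, 2000.

January 28, 2000; February 1, 2000; February 4, 2000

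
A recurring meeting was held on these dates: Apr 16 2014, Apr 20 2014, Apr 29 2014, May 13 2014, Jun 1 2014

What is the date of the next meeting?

The spacing grows by 5 each time: 4, 9, 14, 19 days.
Next gap: 24 days. Jun 1 2014 + 24 days = Jun 25 2014.

Jun 25 2014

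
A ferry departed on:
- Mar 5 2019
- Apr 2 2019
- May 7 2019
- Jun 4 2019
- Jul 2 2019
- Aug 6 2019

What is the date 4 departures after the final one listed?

Dec 3 2019

Gaps: 28, 35, 28, 28, 35 days — a mix of 28 and 35. Every date is a Tuesday.
Each is the 1st Tuesday of its month.
1st Tuesday of September 2019: Sep 3 2019.
1st Tuesday of October 2019: Oct 1 2019.
1st Tuesday of November 2019: Nov 5 2019.
December 2019 — 1st Tuesday is Dec 3 2019.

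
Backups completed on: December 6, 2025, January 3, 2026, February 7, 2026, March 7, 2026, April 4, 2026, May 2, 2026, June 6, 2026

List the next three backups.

July 4, 2026; August 1, 2026; September 5, 2026

Gaps: 28, 35, 28, 28, 28, 35 days — a mix of 28 and 35. Every date is a Saturday.
Each is the 1st Saturday of its month.
1st Saturday of July 2026: July 4, 2026.
August 2026 — 1st Saturday is August 1, 2026.
September 2026 — 1st Saturday is September 5, 2026.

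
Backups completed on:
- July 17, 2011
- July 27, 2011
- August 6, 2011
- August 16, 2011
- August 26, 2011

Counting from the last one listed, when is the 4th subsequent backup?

October 5, 2011

Gaps between consecutive events: 10, 10, 10, 10 days — a constant 10-day interval.
August 26, 2011 + 10 days = September 5, 2011.
September 5, 2011 + 10 days = September 15, 2011.
September 15, 2011 + 10 days = September 25, 2011.
September 25, 2011 + 10 days = October 5, 2011.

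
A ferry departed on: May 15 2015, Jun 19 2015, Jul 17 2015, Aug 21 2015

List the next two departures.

Sep 18 2015, Oct 16 2015

All dates are Fridays, 35, 28, 35 days apart.
Specifically, the 3rd Friday of each month.
3rd Friday of September 2015: Sep 18 2015.
October 2015 — 3rd Friday is Oct 16 2015.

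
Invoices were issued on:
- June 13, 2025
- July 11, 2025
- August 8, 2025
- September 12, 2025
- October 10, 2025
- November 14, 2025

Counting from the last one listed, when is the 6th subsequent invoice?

May 8, 2026

These are Fridays at 28- or 35-day spacing (28, 28, 35, 28, 35).
The pattern: 2nd Friday of the month.
2nd Friday of December 2025: December 12, 2025.
January 2026 — 2nd Friday is January 9, 2026.
2nd Friday of February 2026: February 13, 2026.
March 2026 — 2nd Friday is March 13, 2026.
April 2026 — 2nd Friday is April 10, 2026.
May 2026 — 2nd Friday is May 8, 2026.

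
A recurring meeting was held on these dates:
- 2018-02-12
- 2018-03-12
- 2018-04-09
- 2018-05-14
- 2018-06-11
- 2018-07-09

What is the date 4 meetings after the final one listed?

2018-11-12

These are Mondays at 28- or 35-day spacing (28, 28, 35, 28, 28).
The pattern: 2nd Monday of the month.
August 2018 — 2nd Monday is 2018-08-13.
2nd Monday of September 2018: 2018-09-10.
October 2018 — 2nd Monday is 2018-10-08.
November 2018 — 2nd Monday is 2018-11-12.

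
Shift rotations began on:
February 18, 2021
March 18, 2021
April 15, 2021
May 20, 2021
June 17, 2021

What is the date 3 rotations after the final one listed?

All dates are Thursdays, 28, 28, 35, 28 days apart.
Specifically, the 3rd Thursday of each month.
3rd Thursday of July 2021: July 15, 2021.
August 2021 — 3rd Thursday is August 19, 2021.
3rd Thursday of September 2021: September 16, 2021.

September 16, 2021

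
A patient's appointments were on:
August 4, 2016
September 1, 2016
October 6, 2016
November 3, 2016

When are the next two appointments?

December 1, 2016; January 5, 2017

These are Thursdays at 28- or 35-day spacing (28, 35, 28).
The pattern: 1st Thursday of the month.
December 2016 — 1st Thursday is December 1, 2016.
1st Thursday of January 2017: January 5, 2017.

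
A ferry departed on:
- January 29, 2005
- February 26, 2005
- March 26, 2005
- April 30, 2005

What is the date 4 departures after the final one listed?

August 27, 2005

All Saturdays; the gaps (28, 28, 35) vary with month length.
This is the last Saturday of each month.
May 2005 ends with Saturday May 28, 2005.
Last Saturday of June 2005: June 25, 2005.
July 2005 ends with Saturday July 30, 2005.
August 2005 ends with Saturday August 27, 2005.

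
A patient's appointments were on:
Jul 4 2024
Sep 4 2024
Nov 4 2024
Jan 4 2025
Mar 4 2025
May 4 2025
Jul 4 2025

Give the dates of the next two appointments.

Sep 4 2025, Nov 4 2025

The day-of-month is always 4 (62, 61, 61, 59, 61, 61 days between events).
So this recurs on the 4th of every 2 months.
Next: September 2025 → Sep 4 2025.
Next: November 2025 → Nov 4 2025.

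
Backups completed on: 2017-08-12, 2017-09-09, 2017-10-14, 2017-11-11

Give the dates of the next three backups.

These are Saturdays at 28- or 35-day spacing (28, 35, 28).
The pattern: 2nd Saturday of the month.
2nd Saturday of December 2017: 2017-12-09.
January 2018 — 2nd Saturday is 2018-01-13.
2nd Saturday of February 2018: 2018-02-10.

2017-12-09, 2018-01-13, 2018-02-10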